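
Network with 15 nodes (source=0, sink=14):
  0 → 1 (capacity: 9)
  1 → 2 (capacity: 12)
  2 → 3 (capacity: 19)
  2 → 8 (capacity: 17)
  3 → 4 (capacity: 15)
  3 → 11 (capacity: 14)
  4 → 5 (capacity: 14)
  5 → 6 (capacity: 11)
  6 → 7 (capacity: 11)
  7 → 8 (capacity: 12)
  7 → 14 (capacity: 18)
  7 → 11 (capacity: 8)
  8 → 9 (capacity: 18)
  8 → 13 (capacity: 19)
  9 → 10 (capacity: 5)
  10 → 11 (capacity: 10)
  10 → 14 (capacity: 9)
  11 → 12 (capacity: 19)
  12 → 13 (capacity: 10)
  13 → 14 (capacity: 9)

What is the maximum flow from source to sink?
Maximum flow = 9

Max flow: 9

Flow assignment:
  0 → 1: 9/9
  1 → 2: 9/12
  2 → 8: 9/17
  8 → 13: 9/19
  13 → 14: 9/9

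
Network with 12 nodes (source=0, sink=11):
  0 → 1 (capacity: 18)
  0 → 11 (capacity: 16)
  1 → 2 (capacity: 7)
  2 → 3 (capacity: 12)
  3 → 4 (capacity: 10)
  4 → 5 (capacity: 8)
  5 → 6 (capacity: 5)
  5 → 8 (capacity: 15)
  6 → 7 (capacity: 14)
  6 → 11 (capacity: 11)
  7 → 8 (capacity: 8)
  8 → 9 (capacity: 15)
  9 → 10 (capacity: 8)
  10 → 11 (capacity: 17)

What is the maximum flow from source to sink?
Maximum flow = 23

Max flow: 23

Flow assignment:
  0 → 1: 7/18
  0 → 11: 16/16
  1 → 2: 7/7
  2 → 3: 7/12
  3 → 4: 7/10
  4 → 5: 7/8
  5 → 6: 5/5
  5 → 8: 2/15
  6 → 11: 5/11
  8 → 9: 2/15
  9 → 10: 2/8
  10 → 11: 2/17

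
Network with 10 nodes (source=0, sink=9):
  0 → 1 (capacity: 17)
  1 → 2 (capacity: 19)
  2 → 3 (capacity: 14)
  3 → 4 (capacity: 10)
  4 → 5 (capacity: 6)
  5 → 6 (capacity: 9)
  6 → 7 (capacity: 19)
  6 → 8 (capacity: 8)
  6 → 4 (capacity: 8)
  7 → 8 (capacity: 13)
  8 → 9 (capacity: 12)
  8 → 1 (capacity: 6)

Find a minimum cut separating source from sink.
Min cut value = 6, edges: (4,5)

Min cut value: 6
Partition: S = [0, 1, 2, 3, 4], T = [5, 6, 7, 8, 9]
Cut edges: (4,5)

By max-flow min-cut theorem, max flow = min cut = 6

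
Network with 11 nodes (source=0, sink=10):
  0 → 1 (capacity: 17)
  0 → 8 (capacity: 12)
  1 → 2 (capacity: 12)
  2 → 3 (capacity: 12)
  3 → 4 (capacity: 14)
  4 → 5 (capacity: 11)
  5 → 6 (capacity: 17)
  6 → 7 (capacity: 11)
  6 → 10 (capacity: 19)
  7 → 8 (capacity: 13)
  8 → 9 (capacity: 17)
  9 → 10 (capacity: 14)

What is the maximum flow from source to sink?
Maximum flow = 23

Max flow: 23

Flow assignment:
  0 → 1: 11/17
  0 → 8: 12/12
  1 → 2: 11/12
  2 → 3: 11/12
  3 → 4: 11/14
  4 → 5: 11/11
  5 → 6: 11/17
  6 → 10: 11/19
  8 → 9: 12/17
  9 → 10: 12/14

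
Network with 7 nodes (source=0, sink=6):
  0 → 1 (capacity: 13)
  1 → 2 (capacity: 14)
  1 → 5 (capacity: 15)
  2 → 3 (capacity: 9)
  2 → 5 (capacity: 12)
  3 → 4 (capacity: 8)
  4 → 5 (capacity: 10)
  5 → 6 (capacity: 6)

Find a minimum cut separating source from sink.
Min cut value = 6, edges: (5,6)

Min cut value: 6
Partition: S = [0, 1, 2, 3, 4, 5], T = [6]
Cut edges: (5,6)

By max-flow min-cut theorem, max flow = min cut = 6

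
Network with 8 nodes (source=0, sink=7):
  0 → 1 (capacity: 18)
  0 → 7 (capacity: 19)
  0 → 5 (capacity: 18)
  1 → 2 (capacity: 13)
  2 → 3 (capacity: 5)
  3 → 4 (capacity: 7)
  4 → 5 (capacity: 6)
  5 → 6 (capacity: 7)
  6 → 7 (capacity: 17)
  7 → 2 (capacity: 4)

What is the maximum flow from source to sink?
Maximum flow = 26

Max flow: 26

Flow assignment:
  0 → 1: 5/18
  0 → 7: 19/19
  0 → 5: 2/18
  1 → 2: 5/13
  2 → 3: 5/5
  3 → 4: 5/7
  4 → 5: 5/6
  5 → 6: 7/7
  6 → 7: 7/17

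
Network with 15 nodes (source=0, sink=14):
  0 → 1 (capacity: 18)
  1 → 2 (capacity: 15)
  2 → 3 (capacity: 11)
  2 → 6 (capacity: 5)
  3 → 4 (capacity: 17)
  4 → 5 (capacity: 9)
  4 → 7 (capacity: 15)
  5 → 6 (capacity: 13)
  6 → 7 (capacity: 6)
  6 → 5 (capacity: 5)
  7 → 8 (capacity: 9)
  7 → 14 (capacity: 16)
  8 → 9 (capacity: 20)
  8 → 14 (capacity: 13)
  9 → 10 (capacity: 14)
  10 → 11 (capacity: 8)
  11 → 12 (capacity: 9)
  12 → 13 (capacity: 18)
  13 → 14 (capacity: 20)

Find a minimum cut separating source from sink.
Min cut value = 15, edges: (1,2)

Min cut value: 15
Partition: S = [0, 1], T = [2, 3, 4, 5, 6, 7, 8, 9, 10, 11, 12, 13, 14]
Cut edges: (1,2)

By max-flow min-cut theorem, max flow = min cut = 15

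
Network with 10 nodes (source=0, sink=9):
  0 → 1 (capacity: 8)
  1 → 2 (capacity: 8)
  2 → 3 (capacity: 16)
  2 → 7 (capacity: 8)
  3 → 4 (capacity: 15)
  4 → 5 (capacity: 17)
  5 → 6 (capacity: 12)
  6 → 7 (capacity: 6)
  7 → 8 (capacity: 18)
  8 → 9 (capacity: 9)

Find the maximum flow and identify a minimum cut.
Max flow = 8, Min cut edges: (1,2)

Maximum flow: 8
Minimum cut: (1,2)
Partition: S = [0, 1], T = [2, 3, 4, 5, 6, 7, 8, 9]

Max-flow min-cut theorem verified: both equal 8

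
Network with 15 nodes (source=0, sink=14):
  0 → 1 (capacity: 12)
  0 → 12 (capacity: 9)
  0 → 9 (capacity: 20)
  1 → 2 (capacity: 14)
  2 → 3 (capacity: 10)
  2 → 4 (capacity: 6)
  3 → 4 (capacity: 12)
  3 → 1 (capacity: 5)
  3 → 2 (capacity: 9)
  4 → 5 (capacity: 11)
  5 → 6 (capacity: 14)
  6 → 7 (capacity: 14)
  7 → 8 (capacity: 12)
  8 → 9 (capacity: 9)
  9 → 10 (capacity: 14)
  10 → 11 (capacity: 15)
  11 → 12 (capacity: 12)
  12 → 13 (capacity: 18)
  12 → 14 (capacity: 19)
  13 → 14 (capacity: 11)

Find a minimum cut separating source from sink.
Min cut value = 21, edges: (0,12), (11,12)

Min cut value: 21
Partition: S = [0, 1, 2, 3, 4, 5, 6, 7, 8, 9, 10, 11], T = [12, 13, 14]
Cut edges: (0,12), (11,12)

By max-flow min-cut theorem, max flow = min cut = 21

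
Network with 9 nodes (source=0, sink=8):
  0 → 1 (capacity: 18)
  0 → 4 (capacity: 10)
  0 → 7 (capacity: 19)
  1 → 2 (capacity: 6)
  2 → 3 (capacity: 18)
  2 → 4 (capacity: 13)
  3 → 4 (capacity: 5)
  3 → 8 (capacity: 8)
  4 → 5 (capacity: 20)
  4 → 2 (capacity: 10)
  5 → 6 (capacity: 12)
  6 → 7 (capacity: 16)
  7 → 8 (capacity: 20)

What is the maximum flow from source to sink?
Maximum flow = 28

Max flow: 28

Flow assignment:
  0 → 1: 6/18
  0 → 4: 10/10
  0 → 7: 12/19
  1 → 2: 6/6
  2 → 3: 13/18
  3 → 4: 5/5
  3 → 8: 8/8
  4 → 5: 8/20
  4 → 2: 7/10
  5 → 6: 8/12
  6 → 7: 8/16
  7 → 8: 20/20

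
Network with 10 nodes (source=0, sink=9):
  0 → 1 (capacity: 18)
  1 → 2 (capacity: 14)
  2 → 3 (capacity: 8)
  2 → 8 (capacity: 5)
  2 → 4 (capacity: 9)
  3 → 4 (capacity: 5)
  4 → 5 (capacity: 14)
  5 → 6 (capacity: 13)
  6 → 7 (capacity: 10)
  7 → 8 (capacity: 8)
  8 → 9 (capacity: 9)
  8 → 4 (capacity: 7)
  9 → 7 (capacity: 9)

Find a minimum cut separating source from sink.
Min cut value = 9, edges: (8,9)

Min cut value: 9
Partition: S = [0, 1, 2, 3, 4, 5, 6, 7, 8], T = [9]
Cut edges: (8,9)

By max-flow min-cut theorem, max flow = min cut = 9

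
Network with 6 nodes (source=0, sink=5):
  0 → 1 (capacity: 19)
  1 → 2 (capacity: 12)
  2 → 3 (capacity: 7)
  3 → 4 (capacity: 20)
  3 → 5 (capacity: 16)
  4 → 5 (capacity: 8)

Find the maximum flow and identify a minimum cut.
Max flow = 7, Min cut edges: (2,3)

Maximum flow: 7
Minimum cut: (2,3)
Partition: S = [0, 1, 2], T = [3, 4, 5]

Max-flow min-cut theorem verified: both equal 7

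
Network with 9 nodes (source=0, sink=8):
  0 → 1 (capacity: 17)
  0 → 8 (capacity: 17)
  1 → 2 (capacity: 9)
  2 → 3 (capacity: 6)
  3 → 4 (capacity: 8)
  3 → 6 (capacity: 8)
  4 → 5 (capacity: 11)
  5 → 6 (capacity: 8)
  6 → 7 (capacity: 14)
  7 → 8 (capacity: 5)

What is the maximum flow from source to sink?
Maximum flow = 22

Max flow: 22

Flow assignment:
  0 → 1: 5/17
  0 → 8: 17/17
  1 → 2: 5/9
  2 → 3: 5/6
  3 → 6: 5/8
  6 → 7: 5/14
  7 → 8: 5/5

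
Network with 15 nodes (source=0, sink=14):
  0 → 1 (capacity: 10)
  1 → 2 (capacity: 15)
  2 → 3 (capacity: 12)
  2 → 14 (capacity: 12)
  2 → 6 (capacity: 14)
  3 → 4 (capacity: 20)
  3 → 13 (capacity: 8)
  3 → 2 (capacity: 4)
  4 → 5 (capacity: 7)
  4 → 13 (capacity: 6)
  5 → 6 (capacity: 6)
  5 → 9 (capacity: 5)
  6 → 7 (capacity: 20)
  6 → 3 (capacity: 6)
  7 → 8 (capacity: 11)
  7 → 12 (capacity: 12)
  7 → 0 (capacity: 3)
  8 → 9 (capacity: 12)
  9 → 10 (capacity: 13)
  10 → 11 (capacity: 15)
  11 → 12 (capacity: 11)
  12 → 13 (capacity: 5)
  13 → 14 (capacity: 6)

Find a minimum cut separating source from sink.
Min cut value = 10, edges: (0,1)

Min cut value: 10
Partition: S = [0], T = [1, 2, 3, 4, 5, 6, 7, 8, 9, 10, 11, 12, 13, 14]
Cut edges: (0,1)

By max-flow min-cut theorem, max flow = min cut = 10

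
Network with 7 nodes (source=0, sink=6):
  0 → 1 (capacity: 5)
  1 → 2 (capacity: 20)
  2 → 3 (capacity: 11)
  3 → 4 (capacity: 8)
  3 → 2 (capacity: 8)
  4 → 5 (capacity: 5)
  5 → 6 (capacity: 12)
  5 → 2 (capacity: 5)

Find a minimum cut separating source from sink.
Min cut value = 5, edges: (4,5)

Min cut value: 5
Partition: S = [0, 1, 2, 3, 4], T = [5, 6]
Cut edges: (4,5)

By max-flow min-cut theorem, max flow = min cut = 5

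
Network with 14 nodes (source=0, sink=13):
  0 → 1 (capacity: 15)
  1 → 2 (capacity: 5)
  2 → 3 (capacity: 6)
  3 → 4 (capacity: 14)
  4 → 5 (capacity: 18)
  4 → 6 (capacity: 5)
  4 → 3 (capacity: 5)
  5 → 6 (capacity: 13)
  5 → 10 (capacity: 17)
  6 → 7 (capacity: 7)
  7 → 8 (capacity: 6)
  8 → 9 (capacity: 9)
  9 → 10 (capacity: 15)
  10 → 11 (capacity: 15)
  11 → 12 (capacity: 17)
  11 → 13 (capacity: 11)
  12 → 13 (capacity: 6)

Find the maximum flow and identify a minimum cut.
Max flow = 5, Min cut edges: (1,2)

Maximum flow: 5
Minimum cut: (1,2)
Partition: S = [0, 1], T = [2, 3, 4, 5, 6, 7, 8, 9, 10, 11, 12, 13]

Max-flow min-cut theorem verified: both equal 5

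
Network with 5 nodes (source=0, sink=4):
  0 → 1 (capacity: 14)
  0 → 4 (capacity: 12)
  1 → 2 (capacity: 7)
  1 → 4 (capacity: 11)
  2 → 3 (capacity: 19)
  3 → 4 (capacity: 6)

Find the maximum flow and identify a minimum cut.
Max flow = 26, Min cut edges: (0,1), (0,4)

Maximum flow: 26
Minimum cut: (0,1), (0,4)
Partition: S = [0], T = [1, 2, 3, 4]

Max-flow min-cut theorem verified: both equal 26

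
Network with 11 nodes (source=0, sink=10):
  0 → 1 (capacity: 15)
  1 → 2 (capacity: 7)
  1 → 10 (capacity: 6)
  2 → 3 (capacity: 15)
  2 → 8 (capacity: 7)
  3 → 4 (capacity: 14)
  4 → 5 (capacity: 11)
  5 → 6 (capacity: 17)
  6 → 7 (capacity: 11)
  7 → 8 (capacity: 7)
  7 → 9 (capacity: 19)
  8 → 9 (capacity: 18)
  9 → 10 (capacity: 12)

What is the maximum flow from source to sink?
Maximum flow = 13

Max flow: 13

Flow assignment:
  0 → 1: 13/15
  1 → 2: 7/7
  1 → 10: 6/6
  2 → 8: 7/7
  8 → 9: 7/18
  9 → 10: 7/12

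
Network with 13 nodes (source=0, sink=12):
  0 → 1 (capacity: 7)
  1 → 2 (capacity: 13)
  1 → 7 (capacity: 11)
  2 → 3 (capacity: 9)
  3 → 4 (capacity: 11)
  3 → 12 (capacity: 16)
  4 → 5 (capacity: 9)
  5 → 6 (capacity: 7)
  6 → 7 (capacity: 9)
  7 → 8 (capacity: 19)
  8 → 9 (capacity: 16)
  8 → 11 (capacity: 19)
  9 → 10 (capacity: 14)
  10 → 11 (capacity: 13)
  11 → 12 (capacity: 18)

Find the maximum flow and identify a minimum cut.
Max flow = 7, Min cut edges: (0,1)

Maximum flow: 7
Minimum cut: (0,1)
Partition: S = [0], T = [1, 2, 3, 4, 5, 6, 7, 8, 9, 10, 11, 12]

Max-flow min-cut theorem verified: both equal 7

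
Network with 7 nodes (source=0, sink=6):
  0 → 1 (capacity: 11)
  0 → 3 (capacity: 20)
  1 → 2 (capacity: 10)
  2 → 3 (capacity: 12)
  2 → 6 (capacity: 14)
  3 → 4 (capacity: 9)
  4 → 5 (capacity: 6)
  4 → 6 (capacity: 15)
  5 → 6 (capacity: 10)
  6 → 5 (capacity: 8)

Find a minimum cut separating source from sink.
Min cut value = 19, edges: (1,2), (3,4)

Min cut value: 19
Partition: S = [0, 1, 3], T = [2, 4, 5, 6]
Cut edges: (1,2), (3,4)

By max-flow min-cut theorem, max flow = min cut = 19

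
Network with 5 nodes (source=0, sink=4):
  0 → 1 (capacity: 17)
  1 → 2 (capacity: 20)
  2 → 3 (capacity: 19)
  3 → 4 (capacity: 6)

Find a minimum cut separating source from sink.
Min cut value = 6, edges: (3,4)

Min cut value: 6
Partition: S = [0, 1, 2, 3], T = [4]
Cut edges: (3,4)

By max-flow min-cut theorem, max flow = min cut = 6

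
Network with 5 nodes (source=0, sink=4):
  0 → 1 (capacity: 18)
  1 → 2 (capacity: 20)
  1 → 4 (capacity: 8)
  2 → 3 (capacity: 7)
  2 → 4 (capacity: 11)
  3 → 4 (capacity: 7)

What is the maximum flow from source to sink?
Maximum flow = 18

Max flow: 18

Flow assignment:
  0 → 1: 18/18
  1 → 2: 10/20
  1 → 4: 8/8
  2 → 4: 10/11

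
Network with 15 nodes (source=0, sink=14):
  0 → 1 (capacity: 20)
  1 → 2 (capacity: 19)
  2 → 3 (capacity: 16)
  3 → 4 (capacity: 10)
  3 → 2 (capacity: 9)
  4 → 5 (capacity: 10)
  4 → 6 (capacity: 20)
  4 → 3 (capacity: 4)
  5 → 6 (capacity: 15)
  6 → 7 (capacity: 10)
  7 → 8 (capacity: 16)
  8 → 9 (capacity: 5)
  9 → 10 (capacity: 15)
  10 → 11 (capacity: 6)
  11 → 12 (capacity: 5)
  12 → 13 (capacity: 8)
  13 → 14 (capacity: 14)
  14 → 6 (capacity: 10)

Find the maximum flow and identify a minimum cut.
Max flow = 5, Min cut edges: (11,12)

Maximum flow: 5
Minimum cut: (11,12)
Partition: S = [0, 1, 2, 3, 4, 5, 6, 7, 8, 9, 10, 11], T = [12, 13, 14]

Max-flow min-cut theorem verified: both equal 5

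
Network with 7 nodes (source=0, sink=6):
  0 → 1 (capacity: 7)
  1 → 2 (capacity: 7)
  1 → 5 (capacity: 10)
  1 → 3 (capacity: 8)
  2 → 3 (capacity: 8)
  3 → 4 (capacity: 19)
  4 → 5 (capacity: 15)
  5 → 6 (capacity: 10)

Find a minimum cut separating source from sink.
Min cut value = 7, edges: (0,1)

Min cut value: 7
Partition: S = [0], T = [1, 2, 3, 4, 5, 6]
Cut edges: (0,1)

By max-flow min-cut theorem, max flow = min cut = 7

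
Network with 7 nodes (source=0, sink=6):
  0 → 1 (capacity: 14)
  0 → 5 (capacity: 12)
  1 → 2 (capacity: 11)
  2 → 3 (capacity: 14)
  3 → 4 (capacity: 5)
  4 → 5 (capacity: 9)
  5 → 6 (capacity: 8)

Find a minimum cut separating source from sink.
Min cut value = 8, edges: (5,6)

Min cut value: 8
Partition: S = [0, 1, 2, 3, 4, 5], T = [6]
Cut edges: (5,6)

By max-flow min-cut theorem, max flow = min cut = 8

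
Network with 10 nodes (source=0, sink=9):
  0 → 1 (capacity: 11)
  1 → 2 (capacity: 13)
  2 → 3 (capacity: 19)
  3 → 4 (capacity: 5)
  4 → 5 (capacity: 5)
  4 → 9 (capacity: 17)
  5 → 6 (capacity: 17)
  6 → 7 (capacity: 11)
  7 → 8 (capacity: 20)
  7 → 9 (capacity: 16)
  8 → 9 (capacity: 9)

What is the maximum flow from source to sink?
Maximum flow = 5

Max flow: 5

Flow assignment:
  0 → 1: 5/11
  1 → 2: 5/13
  2 → 3: 5/19
  3 → 4: 5/5
  4 → 9: 5/17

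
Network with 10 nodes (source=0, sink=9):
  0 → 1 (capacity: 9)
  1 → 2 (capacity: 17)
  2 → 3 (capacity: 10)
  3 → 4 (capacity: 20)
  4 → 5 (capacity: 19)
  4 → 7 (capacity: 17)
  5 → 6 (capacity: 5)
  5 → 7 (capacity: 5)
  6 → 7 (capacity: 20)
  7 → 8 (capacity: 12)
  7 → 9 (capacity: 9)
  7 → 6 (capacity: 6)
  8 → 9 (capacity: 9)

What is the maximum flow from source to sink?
Maximum flow = 9

Max flow: 9

Flow assignment:
  0 → 1: 9/9
  1 → 2: 9/17
  2 → 3: 9/10
  3 → 4: 9/20
  4 → 7: 9/17
  7 → 9: 9/9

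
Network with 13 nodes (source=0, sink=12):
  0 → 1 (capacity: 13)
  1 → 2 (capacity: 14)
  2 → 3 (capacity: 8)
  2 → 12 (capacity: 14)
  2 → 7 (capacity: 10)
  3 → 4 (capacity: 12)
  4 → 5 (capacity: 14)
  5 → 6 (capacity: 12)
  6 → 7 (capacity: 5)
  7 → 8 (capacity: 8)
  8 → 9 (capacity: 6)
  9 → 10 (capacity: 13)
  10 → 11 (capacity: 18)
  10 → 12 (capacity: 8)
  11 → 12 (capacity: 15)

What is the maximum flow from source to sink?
Maximum flow = 13

Max flow: 13

Flow assignment:
  0 → 1: 13/13
  1 → 2: 13/14
  2 → 12: 13/14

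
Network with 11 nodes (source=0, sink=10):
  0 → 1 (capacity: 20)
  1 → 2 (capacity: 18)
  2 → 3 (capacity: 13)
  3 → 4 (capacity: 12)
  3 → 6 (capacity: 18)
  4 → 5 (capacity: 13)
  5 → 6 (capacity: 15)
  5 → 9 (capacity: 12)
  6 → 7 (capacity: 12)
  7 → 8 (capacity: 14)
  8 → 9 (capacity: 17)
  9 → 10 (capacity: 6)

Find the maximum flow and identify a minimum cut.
Max flow = 6, Min cut edges: (9,10)

Maximum flow: 6
Minimum cut: (9,10)
Partition: S = [0, 1, 2, 3, 4, 5, 6, 7, 8, 9], T = [10]

Max-flow min-cut theorem verified: both equal 6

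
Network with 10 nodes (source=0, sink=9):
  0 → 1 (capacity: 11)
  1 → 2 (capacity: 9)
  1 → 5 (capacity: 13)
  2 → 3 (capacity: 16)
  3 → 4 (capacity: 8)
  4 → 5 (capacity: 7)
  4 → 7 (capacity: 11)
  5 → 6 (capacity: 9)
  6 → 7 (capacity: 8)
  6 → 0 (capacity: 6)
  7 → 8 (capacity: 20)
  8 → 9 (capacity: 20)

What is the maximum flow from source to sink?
Maximum flow = 11

Max flow: 11

Flow assignment:
  0 → 1: 11/11
  1 → 2: 3/9
  1 → 5: 8/13
  2 → 3: 3/16
  3 → 4: 3/8
  4 → 7: 3/11
  5 → 6: 8/9
  6 → 7: 8/8
  7 → 8: 11/20
  8 → 9: 11/20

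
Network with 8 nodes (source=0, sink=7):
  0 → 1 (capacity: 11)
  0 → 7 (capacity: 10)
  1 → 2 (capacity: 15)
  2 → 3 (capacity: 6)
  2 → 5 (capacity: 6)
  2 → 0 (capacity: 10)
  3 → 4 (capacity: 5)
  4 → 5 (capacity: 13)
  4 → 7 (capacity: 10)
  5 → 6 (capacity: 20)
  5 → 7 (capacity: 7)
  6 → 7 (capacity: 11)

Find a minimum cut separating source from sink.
Min cut value = 21, edges: (0,7), (2,5), (3,4)

Min cut value: 21
Partition: S = [0, 1, 2, 3], T = [4, 5, 6, 7]
Cut edges: (0,7), (2,5), (3,4)

By max-flow min-cut theorem, max flow = min cut = 21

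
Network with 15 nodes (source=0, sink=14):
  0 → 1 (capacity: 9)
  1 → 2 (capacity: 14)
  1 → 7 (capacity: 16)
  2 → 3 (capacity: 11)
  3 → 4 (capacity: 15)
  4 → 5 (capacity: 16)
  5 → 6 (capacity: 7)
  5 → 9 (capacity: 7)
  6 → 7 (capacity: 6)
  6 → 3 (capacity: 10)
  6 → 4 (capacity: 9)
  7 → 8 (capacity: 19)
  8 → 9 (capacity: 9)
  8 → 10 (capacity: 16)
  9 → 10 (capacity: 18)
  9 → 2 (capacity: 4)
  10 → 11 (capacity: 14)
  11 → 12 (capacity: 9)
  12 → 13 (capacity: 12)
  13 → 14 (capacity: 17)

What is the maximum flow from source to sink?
Maximum flow = 9

Max flow: 9

Flow assignment:
  0 → 1: 9/9
  1 → 7: 9/16
  7 → 8: 9/19
  8 → 10: 9/16
  10 → 11: 9/14
  11 → 12: 9/9
  12 → 13: 9/12
  13 → 14: 9/17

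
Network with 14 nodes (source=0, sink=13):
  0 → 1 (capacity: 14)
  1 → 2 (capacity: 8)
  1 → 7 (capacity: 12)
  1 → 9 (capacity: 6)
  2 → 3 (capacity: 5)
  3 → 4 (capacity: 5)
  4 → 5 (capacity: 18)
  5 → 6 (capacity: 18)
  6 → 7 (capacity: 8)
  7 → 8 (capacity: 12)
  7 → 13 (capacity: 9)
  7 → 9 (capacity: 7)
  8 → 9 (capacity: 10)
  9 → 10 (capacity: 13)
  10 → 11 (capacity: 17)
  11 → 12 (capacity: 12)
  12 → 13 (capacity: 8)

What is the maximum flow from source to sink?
Maximum flow = 14

Max flow: 14

Flow assignment:
  0 → 1: 14/14
  1 → 7: 12/12
  1 → 9: 2/6
  7 → 13: 9/9
  7 → 9: 3/7
  9 → 10: 5/13
  10 → 11: 5/17
  11 → 12: 5/12
  12 → 13: 5/8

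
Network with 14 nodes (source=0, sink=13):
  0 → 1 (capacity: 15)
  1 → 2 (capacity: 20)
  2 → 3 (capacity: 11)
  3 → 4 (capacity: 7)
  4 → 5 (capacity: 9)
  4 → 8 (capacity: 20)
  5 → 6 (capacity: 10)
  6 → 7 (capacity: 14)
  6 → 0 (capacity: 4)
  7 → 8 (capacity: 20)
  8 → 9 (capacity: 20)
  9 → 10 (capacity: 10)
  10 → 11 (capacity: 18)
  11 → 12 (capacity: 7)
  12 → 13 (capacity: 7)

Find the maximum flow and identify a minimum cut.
Max flow = 7, Min cut edges: (12,13)

Maximum flow: 7
Minimum cut: (12,13)
Partition: S = [0, 1, 2, 3, 4, 5, 6, 7, 8, 9, 10, 11, 12], T = [13]

Max-flow min-cut theorem verified: both equal 7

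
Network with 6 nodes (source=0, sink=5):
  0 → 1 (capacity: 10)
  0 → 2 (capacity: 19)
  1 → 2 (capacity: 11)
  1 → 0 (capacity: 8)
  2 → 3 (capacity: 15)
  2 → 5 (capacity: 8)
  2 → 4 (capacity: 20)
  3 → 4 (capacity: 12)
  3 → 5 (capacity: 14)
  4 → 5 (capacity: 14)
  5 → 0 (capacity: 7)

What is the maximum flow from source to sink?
Maximum flow = 29

Max flow: 29

Flow assignment:
  0 → 1: 10/10
  0 → 2: 19/19
  1 → 2: 10/11
  2 → 3: 15/15
  2 → 5: 8/8
  2 → 4: 6/20
  3 → 4: 1/12
  3 → 5: 14/14
  4 → 5: 7/14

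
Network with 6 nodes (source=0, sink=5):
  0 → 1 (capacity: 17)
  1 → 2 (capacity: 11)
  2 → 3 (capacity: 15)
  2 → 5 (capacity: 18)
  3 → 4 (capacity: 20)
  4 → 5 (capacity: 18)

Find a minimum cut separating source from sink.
Min cut value = 11, edges: (1,2)

Min cut value: 11
Partition: S = [0, 1], T = [2, 3, 4, 5]
Cut edges: (1,2)

By max-flow min-cut theorem, max flow = min cut = 11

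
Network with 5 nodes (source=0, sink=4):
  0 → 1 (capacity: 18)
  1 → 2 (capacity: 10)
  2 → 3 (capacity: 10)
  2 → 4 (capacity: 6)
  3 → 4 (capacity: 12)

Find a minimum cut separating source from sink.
Min cut value = 10, edges: (1,2)

Min cut value: 10
Partition: S = [0, 1], T = [2, 3, 4]
Cut edges: (1,2)

By max-flow min-cut theorem, max flow = min cut = 10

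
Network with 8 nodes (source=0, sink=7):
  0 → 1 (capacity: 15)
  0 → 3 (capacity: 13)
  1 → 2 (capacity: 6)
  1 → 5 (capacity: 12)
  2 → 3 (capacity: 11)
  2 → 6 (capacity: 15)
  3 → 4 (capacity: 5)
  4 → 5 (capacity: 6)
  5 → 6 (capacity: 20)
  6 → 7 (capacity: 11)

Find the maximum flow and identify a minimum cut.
Max flow = 11, Min cut edges: (6,7)

Maximum flow: 11
Minimum cut: (6,7)
Partition: S = [0, 1, 2, 3, 4, 5, 6], T = [7]

Max-flow min-cut theorem verified: both equal 11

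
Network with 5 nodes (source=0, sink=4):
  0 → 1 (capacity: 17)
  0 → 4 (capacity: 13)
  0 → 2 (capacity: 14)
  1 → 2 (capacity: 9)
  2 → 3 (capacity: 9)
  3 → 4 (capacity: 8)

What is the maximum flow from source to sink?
Maximum flow = 21

Max flow: 21

Flow assignment:
  0 → 1: 8/17
  0 → 4: 13/13
  1 → 2: 8/9
  2 → 3: 8/9
  3 → 4: 8/8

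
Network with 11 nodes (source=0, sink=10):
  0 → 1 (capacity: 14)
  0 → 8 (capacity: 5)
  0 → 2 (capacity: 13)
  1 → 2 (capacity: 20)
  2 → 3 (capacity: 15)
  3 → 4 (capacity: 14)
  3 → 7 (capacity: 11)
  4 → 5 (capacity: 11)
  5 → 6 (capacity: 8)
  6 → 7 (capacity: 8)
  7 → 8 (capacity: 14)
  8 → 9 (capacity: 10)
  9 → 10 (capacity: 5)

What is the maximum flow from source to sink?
Maximum flow = 5

Max flow: 5

Flow assignment:
  0 → 1: 2/14
  0 → 2: 3/13
  1 → 2: 2/20
  2 → 3: 5/15
  3 → 4: 4/14
  3 → 7: 1/11
  4 → 5: 4/11
  5 → 6: 4/8
  6 → 7: 4/8
  7 → 8: 5/14
  8 → 9: 5/10
  9 → 10: 5/5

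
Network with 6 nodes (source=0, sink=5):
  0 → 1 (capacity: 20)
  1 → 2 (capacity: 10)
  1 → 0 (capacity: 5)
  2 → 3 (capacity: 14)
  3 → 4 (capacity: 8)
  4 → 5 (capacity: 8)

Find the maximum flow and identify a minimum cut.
Max flow = 8, Min cut edges: (4,5)

Maximum flow: 8
Minimum cut: (4,5)
Partition: S = [0, 1, 2, 3, 4], T = [5]

Max-flow min-cut theorem verified: both equal 8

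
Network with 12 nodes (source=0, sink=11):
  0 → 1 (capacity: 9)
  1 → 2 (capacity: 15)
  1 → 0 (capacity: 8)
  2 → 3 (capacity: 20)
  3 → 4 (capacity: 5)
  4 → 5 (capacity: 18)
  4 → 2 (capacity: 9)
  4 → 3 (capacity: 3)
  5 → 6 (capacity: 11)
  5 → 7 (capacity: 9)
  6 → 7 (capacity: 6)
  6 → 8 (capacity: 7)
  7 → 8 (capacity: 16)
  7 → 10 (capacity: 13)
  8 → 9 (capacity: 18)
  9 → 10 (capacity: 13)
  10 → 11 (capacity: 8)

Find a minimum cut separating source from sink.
Min cut value = 5, edges: (3,4)

Min cut value: 5
Partition: S = [0, 1, 2, 3], T = [4, 5, 6, 7, 8, 9, 10, 11]
Cut edges: (3,4)

By max-flow min-cut theorem, max flow = min cut = 5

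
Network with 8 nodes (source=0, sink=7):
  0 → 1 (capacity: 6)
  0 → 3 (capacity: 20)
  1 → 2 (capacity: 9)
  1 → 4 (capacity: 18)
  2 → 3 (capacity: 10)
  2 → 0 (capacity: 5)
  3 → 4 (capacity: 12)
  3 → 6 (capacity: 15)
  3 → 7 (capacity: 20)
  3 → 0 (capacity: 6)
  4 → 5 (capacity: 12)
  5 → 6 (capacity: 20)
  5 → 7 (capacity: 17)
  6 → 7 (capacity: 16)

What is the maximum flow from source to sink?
Maximum flow = 26

Max flow: 26

Flow assignment:
  0 → 1: 6/6
  0 → 3: 20/20
  1 → 2: 6/9
  2 → 3: 6/10
  3 → 6: 6/15
  3 → 7: 20/20
  6 → 7: 6/16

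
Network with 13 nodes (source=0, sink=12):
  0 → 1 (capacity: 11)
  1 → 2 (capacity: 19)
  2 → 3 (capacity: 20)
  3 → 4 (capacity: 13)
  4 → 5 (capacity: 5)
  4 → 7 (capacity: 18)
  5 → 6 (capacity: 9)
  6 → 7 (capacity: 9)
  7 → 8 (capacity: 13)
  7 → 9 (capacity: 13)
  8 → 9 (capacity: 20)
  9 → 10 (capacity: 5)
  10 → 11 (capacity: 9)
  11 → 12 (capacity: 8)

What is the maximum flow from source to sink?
Maximum flow = 5

Max flow: 5

Flow assignment:
  0 → 1: 5/11
  1 → 2: 5/19
  2 → 3: 5/20
  3 → 4: 5/13
  4 → 7: 5/18
  7 → 9: 5/13
  9 → 10: 5/5
  10 → 11: 5/9
  11 → 12: 5/8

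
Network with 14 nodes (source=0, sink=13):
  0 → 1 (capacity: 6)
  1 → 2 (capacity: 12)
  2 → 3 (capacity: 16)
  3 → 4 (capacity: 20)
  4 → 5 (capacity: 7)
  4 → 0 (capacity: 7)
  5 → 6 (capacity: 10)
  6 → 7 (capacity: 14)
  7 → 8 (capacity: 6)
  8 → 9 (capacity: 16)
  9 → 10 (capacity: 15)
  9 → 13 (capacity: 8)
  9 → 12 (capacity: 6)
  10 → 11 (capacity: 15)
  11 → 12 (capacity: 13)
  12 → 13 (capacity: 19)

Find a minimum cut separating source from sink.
Min cut value = 6, edges: (7,8)

Min cut value: 6
Partition: S = [0, 1, 2, 3, 4, 5, 6, 7], T = [8, 9, 10, 11, 12, 13]
Cut edges: (7,8)

By max-flow min-cut theorem, max flow = min cut = 6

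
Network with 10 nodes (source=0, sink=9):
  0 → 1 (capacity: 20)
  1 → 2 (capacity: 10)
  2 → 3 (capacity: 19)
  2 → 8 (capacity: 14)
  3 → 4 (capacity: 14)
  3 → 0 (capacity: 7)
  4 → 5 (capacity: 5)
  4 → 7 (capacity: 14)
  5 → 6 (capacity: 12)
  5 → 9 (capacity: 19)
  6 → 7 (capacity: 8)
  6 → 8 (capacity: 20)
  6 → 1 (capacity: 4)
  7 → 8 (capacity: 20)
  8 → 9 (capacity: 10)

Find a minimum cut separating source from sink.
Min cut value = 10, edges: (1,2)

Min cut value: 10
Partition: S = [0, 1], T = [2, 3, 4, 5, 6, 7, 8, 9]
Cut edges: (1,2)

By max-flow min-cut theorem, max flow = min cut = 10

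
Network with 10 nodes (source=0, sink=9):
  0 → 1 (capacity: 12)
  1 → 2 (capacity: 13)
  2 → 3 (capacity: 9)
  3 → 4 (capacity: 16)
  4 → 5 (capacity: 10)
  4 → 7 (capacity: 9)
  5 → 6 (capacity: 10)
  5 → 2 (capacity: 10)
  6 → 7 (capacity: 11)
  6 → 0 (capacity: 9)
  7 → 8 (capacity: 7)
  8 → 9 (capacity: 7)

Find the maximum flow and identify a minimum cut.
Max flow = 7, Min cut edges: (8,9)

Maximum flow: 7
Minimum cut: (8,9)
Partition: S = [0, 1, 2, 3, 4, 5, 6, 7, 8], T = [9]

Max-flow min-cut theorem verified: both equal 7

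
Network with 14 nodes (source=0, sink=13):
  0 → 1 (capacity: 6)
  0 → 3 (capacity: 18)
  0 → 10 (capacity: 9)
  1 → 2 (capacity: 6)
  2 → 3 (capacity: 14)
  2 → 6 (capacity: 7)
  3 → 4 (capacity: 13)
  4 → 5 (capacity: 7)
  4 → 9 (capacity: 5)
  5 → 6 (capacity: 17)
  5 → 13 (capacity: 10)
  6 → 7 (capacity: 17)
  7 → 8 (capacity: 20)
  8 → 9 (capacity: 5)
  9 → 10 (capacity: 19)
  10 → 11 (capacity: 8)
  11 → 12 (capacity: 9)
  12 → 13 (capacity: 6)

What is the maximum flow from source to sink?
Maximum flow = 13

Max flow: 13

Flow assignment:
  0 → 1: 6/6
  0 → 3: 1/18
  0 → 10: 6/9
  1 → 2: 6/6
  2 → 3: 6/14
  3 → 4: 7/13
  4 → 5: 7/7
  5 → 13: 7/10
  10 → 11: 6/8
  11 → 12: 6/9
  12 → 13: 6/6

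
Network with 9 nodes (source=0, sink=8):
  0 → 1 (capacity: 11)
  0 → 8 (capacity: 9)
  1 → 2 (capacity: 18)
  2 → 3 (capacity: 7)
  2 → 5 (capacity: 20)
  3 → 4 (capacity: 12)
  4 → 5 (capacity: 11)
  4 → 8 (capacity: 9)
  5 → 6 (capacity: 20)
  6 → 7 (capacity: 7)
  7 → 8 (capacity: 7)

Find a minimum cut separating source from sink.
Min cut value = 20, edges: (0,1), (0,8)

Min cut value: 20
Partition: S = [0], T = [1, 2, 3, 4, 5, 6, 7, 8]
Cut edges: (0,1), (0,8)

By max-flow min-cut theorem, max flow = min cut = 20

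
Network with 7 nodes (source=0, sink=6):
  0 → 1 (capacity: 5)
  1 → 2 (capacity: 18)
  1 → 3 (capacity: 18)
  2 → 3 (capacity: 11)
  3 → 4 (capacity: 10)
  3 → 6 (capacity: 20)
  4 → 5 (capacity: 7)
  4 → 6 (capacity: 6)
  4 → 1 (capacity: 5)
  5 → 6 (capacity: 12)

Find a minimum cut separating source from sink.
Min cut value = 5, edges: (0,1)

Min cut value: 5
Partition: S = [0], T = [1, 2, 3, 4, 5, 6]
Cut edges: (0,1)

By max-flow min-cut theorem, max flow = min cut = 5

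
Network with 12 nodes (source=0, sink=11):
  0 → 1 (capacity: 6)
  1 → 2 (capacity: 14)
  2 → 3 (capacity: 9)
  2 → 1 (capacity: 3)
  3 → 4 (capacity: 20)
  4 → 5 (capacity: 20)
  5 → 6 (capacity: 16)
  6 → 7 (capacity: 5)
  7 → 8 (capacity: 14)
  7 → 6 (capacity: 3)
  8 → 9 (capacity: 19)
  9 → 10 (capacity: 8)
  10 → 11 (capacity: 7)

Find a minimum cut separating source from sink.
Min cut value = 5, edges: (6,7)

Min cut value: 5
Partition: S = [0, 1, 2, 3, 4, 5, 6], T = [7, 8, 9, 10, 11]
Cut edges: (6,7)

By max-flow min-cut theorem, max flow = min cut = 5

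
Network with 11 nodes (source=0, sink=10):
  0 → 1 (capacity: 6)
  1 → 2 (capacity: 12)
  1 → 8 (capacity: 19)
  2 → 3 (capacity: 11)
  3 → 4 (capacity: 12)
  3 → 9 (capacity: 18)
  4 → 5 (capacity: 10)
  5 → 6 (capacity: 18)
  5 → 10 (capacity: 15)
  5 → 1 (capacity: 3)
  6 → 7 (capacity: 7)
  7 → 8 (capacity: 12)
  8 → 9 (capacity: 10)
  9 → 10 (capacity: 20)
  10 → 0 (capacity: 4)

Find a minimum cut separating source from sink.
Min cut value = 6, edges: (0,1)

Min cut value: 6
Partition: S = [0], T = [1, 2, 3, 4, 5, 6, 7, 8, 9, 10]
Cut edges: (0,1)

By max-flow min-cut theorem, max flow = min cut = 6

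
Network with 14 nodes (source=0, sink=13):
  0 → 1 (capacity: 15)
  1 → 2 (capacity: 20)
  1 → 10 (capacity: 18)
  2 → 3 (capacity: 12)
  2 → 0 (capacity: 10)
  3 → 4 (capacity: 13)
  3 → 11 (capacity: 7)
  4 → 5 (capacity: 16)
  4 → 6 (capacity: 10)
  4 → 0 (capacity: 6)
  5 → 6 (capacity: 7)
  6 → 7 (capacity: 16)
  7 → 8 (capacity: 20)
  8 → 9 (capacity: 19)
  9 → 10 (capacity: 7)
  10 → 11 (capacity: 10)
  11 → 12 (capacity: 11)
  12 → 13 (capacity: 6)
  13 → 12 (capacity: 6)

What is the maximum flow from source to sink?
Maximum flow = 6

Max flow: 6

Flow assignment:
  0 → 1: 11/15
  1 → 2: 5/20
  1 → 10: 6/18
  2 → 0: 5/10
  10 → 11: 6/10
  11 → 12: 6/11
  12 → 13: 6/6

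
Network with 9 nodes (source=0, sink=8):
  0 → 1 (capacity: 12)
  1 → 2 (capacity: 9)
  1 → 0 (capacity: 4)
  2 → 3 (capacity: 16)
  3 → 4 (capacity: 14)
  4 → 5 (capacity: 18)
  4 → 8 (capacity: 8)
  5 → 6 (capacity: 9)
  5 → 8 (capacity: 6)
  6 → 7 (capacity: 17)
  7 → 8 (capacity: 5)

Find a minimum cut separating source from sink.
Min cut value = 9, edges: (1,2)

Min cut value: 9
Partition: S = [0, 1], T = [2, 3, 4, 5, 6, 7, 8]
Cut edges: (1,2)

By max-flow min-cut theorem, max flow = min cut = 9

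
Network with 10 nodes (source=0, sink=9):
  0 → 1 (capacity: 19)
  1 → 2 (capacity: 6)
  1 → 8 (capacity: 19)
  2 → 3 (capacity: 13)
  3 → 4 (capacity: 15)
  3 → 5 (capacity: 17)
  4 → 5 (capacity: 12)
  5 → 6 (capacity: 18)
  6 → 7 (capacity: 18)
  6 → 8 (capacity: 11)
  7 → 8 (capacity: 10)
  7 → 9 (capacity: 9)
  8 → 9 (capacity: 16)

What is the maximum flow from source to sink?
Maximum flow = 19

Max flow: 19

Flow assignment:
  0 → 1: 19/19
  1 → 2: 3/6
  1 → 8: 16/19
  2 → 3: 3/13
  3 → 5: 3/17
  5 → 6: 3/18
  6 → 7: 3/18
  7 → 9: 3/9
  8 → 9: 16/16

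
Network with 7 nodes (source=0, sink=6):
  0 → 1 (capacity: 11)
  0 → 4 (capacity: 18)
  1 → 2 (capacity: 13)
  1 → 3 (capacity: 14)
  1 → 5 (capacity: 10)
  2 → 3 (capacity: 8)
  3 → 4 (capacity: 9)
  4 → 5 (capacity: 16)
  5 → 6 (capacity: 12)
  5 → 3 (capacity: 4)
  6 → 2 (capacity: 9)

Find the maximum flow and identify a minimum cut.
Max flow = 12, Min cut edges: (5,6)

Maximum flow: 12
Minimum cut: (5,6)
Partition: S = [0, 1, 2, 3, 4, 5], T = [6]

Max-flow min-cut theorem verified: both equal 12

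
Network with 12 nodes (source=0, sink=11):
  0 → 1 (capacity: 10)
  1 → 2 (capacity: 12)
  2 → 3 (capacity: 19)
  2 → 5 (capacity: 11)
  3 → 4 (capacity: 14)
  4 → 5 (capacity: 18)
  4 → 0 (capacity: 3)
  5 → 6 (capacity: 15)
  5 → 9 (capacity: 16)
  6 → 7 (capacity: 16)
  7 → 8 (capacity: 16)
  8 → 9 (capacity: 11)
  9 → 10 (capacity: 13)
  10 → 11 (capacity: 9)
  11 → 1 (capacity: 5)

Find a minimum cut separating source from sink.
Min cut value = 9, edges: (10,11)

Min cut value: 9
Partition: S = [0, 1, 2, 3, 4, 5, 6, 7, 8, 9, 10], T = [11]
Cut edges: (10,11)

By max-flow min-cut theorem, max flow = min cut = 9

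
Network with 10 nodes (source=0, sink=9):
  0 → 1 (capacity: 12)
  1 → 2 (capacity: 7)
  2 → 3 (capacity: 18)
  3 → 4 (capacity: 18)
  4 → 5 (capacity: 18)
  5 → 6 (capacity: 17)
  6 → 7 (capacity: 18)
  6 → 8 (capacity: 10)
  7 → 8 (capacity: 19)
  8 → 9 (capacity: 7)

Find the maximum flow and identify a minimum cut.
Max flow = 7, Min cut edges: (8,9)

Maximum flow: 7
Minimum cut: (8,9)
Partition: S = [0, 1, 2, 3, 4, 5, 6, 7, 8], T = [9]

Max-flow min-cut theorem verified: both equal 7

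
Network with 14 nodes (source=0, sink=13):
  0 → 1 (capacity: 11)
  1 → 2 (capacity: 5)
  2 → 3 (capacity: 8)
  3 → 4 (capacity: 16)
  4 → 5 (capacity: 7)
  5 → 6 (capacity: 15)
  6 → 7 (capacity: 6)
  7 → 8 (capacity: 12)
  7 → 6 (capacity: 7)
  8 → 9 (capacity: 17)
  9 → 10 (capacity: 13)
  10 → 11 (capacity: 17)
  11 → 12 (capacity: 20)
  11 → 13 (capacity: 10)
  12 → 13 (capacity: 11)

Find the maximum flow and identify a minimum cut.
Max flow = 5, Min cut edges: (1,2)

Maximum flow: 5
Minimum cut: (1,2)
Partition: S = [0, 1], T = [2, 3, 4, 5, 6, 7, 8, 9, 10, 11, 12, 13]

Max-flow min-cut theorem verified: both equal 5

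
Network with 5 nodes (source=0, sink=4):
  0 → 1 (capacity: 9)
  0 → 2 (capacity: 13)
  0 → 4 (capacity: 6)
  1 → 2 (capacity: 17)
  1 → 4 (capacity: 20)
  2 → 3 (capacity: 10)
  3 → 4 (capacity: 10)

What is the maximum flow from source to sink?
Maximum flow = 25

Max flow: 25

Flow assignment:
  0 → 1: 9/9
  0 → 2: 10/13
  0 → 4: 6/6
  1 → 4: 9/20
  2 → 3: 10/10
  3 → 4: 10/10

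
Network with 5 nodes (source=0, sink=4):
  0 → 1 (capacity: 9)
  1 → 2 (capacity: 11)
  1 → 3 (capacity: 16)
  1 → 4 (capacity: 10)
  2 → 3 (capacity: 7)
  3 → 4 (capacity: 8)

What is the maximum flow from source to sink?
Maximum flow = 9

Max flow: 9

Flow assignment:
  0 → 1: 9/9
  1 → 4: 9/10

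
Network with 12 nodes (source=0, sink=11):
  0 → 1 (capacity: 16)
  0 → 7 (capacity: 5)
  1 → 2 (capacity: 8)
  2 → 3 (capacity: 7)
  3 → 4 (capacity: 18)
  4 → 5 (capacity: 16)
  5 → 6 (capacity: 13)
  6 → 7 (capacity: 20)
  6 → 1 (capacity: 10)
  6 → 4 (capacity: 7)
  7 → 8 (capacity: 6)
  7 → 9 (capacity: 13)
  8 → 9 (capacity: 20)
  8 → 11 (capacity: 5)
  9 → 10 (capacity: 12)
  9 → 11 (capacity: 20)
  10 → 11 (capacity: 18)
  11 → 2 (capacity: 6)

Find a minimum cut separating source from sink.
Min cut value = 12, edges: (0,7), (2,3)

Min cut value: 12
Partition: S = [0, 1, 2], T = [3, 4, 5, 6, 7, 8, 9, 10, 11]
Cut edges: (0,7), (2,3)

By max-flow min-cut theorem, max flow = min cut = 12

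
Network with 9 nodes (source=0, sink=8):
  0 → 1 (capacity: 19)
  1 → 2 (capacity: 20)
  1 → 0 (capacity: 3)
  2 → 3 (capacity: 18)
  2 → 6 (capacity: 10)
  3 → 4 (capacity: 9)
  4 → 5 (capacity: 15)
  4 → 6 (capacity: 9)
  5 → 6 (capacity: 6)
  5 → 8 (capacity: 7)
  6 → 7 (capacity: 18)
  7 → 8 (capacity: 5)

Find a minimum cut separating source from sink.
Min cut value = 12, edges: (5,8), (7,8)

Min cut value: 12
Partition: S = [0, 1, 2, 3, 4, 5, 6, 7], T = [8]
Cut edges: (5,8), (7,8)

By max-flow min-cut theorem, max flow = min cut = 12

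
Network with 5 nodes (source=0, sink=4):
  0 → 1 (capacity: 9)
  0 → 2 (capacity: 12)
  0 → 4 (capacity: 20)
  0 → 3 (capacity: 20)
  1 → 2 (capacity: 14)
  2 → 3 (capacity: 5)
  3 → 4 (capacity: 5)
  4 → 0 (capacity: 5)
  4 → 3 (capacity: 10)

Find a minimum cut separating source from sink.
Min cut value = 25, edges: (0,4), (3,4)

Min cut value: 25
Partition: S = [0, 1, 2, 3], T = [4]
Cut edges: (0,4), (3,4)

By max-flow min-cut theorem, max flow = min cut = 25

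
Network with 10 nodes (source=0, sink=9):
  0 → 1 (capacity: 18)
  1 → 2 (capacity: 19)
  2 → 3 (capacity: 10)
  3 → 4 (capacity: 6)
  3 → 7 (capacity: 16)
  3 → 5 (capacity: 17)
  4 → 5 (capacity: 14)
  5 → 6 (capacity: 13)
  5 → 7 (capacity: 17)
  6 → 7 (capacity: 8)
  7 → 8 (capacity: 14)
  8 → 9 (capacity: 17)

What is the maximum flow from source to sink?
Maximum flow = 10

Max flow: 10

Flow assignment:
  0 → 1: 10/18
  1 → 2: 10/19
  2 → 3: 10/10
  3 → 7: 10/16
  7 → 8: 10/14
  8 → 9: 10/17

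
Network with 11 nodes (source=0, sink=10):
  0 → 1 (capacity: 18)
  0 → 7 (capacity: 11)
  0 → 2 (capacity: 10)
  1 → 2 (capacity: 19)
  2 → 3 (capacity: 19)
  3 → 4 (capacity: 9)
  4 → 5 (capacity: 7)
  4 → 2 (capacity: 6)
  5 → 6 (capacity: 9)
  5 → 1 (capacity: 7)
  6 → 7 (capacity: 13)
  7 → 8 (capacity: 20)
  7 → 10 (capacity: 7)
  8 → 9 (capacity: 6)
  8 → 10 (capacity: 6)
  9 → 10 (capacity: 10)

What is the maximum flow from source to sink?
Maximum flow = 18

Max flow: 18

Flow assignment:
  0 → 1: 7/18
  0 → 7: 11/11
  1 → 2: 7/19
  2 → 3: 9/19
  3 → 4: 9/9
  4 → 5: 7/7
  4 → 2: 2/6
  5 → 6: 7/9
  6 → 7: 7/13
  7 → 8: 11/20
  7 → 10: 7/7
  8 → 9: 5/6
  8 → 10: 6/6
  9 → 10: 5/10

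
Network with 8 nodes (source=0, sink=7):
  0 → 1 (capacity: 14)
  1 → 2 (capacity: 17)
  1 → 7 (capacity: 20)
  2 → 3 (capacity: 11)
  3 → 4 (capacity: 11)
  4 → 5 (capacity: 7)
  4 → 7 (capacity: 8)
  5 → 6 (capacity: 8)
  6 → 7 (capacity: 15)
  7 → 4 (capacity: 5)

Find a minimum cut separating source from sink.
Min cut value = 14, edges: (0,1)

Min cut value: 14
Partition: S = [0], T = [1, 2, 3, 4, 5, 6, 7]
Cut edges: (0,1)

By max-flow min-cut theorem, max flow = min cut = 14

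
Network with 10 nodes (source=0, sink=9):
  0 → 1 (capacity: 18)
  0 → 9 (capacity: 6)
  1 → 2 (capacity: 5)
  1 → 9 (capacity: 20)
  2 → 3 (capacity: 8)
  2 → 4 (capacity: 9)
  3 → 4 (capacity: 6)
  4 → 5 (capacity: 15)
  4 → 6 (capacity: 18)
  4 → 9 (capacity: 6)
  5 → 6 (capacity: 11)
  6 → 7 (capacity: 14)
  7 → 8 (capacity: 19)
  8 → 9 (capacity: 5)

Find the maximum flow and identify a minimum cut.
Max flow = 24, Min cut edges: (0,1), (0,9)

Maximum flow: 24
Minimum cut: (0,1), (0,9)
Partition: S = [0], T = [1, 2, 3, 4, 5, 6, 7, 8, 9]

Max-flow min-cut theorem verified: both equal 24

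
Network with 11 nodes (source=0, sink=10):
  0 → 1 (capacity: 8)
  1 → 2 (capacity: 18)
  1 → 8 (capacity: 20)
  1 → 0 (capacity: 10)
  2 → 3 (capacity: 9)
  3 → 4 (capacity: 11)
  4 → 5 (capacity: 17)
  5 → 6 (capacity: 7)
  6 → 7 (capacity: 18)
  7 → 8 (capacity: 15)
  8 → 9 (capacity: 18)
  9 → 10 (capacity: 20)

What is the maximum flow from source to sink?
Maximum flow = 8

Max flow: 8

Flow assignment:
  0 → 1: 8/8
  1 → 8: 8/20
  8 → 9: 8/18
  9 → 10: 8/20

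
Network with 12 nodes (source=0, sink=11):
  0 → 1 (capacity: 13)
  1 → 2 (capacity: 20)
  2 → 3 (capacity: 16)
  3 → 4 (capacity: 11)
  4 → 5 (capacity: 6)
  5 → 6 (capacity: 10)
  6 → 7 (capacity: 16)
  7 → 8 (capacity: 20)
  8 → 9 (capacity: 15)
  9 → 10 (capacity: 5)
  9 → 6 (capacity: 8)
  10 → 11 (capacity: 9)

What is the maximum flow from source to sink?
Maximum flow = 5

Max flow: 5

Flow assignment:
  0 → 1: 5/13
  1 → 2: 5/20
  2 → 3: 5/16
  3 → 4: 5/11
  4 → 5: 5/6
  5 → 6: 5/10
  6 → 7: 6/16
  7 → 8: 6/20
  8 → 9: 6/15
  9 → 10: 5/5
  9 → 6: 1/8
  10 → 11: 5/9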